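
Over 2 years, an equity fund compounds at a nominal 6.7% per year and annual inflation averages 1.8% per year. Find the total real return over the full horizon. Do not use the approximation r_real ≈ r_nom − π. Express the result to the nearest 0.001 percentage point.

9.858%

The annual real rate is (1+6.7%)/(1+1.8%) − 1 = 4.8134%.
Compounded over 2 years: (1 + 0.048134)^2 − 1 ≈ 0.09858.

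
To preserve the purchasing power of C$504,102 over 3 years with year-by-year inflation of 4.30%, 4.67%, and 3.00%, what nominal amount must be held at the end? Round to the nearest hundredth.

Cumulative price-level factor: 1.0430 × 1.0467 × 1.0300 = 1.124459343.
The nominal amount required is C$504,102 scaled up by that factor.

C$566,842.20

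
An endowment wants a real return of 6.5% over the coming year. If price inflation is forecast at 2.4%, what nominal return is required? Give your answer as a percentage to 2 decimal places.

By the Fisher equation, 1 + r_nom = (1 + 6.5%)(1 + 2.4%) = 1.065 × 1.024 = 1.09056.
So r_nom = 9.056%.

9.06%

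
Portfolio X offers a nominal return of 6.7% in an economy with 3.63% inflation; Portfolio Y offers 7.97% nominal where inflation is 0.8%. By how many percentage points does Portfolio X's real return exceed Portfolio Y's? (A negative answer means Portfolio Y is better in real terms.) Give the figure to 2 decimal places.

-4.15

Portfolio X real return: 1.067/1.0363 − 1 = 2.962%.
Portfolio Y real return: 1.0797/1.008 − 1 = 7.113%.
Difference: 2.962 − 7.113 = -4.151 pp.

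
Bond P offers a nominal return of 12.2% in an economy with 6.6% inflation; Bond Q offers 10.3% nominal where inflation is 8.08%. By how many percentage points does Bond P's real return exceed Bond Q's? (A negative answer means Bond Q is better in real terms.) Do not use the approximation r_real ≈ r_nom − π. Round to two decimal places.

Bond P real return: 1.122/1.066 − 1 = 5.253%.
Bond Q real return: 1.103/1.0808 − 1 = 2.054%.
Difference: 5.253 − 2.054 = 3.199 pp.

3.20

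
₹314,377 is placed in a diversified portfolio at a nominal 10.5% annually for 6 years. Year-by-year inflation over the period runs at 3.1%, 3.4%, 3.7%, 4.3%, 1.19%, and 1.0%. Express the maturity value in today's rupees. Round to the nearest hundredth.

₹485,649.78

Nominal value at maturity: ₹314,377 × (1 + 10.5%)^6 ≈ ₹572,300.91.
Price-level factor over 6 years: 1.031 × 1.034 × 1.037 × 1.043 × 1.0119 × 1.010 ≈ 1.1784230766.
The maturity value deflated by that factor is the answer in today's purchasing power.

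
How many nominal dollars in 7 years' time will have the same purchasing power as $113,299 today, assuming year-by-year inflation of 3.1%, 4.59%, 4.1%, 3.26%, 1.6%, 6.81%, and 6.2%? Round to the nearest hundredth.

$151,351.91

Cumulative price-level factor: 1.031 × 1.0459 × 1.041 × 1.0326 × 1.016 × 1.0681 × 1.062 ≈ 1.3358626835.
Multiplying $113,299 by the price-level factor gives the future nominal sum.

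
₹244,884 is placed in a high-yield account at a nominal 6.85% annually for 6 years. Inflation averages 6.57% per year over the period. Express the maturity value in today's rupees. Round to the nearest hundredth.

Nominal value at maturity: ₹244,884 × (1 + 6.85%)^6 ≈ ₹364,424.50.
Price-level factor over 6 years: (1 + 6.57%)^6 ≈ 1.4649061243.
Dividing the nominal maturity value by the price-level factor gives the value in today's money.

₹248,769.87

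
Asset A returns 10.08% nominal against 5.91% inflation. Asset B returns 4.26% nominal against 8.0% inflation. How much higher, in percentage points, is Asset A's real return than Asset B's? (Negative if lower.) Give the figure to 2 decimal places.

7.40

Asset A real return: 1.1008/1.0591 − 1 = 3.937%.
Asset B real return: 1.0426/1.080 − 1 = -3.463%.
Difference: 3.937 − (-3.463) = 7.400 pp.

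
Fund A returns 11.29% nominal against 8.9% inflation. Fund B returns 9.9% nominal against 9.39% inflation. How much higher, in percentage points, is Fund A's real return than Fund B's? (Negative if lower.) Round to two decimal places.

Fund A real return: 1.1129/1.089 − 1 = 2.195%.
Fund B real return: 1.099/1.0939 − 1 = 0.466%.
Difference: 2.195 − 0.466 = 1.729 pp.

1.73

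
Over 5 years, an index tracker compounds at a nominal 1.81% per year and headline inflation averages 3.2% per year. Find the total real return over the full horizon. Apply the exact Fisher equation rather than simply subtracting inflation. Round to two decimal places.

The annual real rate is (1+1.81%)/(1+3.2%) − 1 = -1.3469%.
Compounded over 5 years: (1 + -0.013469)^5 − 1 ≈ -0.06556.

-6.56%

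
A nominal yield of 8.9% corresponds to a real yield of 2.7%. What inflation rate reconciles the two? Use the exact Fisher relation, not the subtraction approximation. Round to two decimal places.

From (1+r_nom) = (1+r_real)(1+π), we get 1+π = (1 + 8.9%)/(1 + 2.7%) = 1.089/1.027 ≈ 1.06037.
So π ≈ 6.0370%.

6.04%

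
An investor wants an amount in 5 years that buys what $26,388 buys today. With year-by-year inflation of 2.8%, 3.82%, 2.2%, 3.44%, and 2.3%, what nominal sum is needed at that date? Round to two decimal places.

$30,457.60

Cumulative price-level factor: 1.028 × 1.0382 × 1.022 × 1.0344 × 1.023 ≈ 1.1542215553.
Multiplying $26,388 by the price-level factor gives the future nominal sum.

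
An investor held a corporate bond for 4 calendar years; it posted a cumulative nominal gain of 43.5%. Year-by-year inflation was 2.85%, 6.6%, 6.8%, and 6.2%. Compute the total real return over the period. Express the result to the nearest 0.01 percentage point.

15.40%

Cumulative inflation factor: 1.0285 × 1.066 × 1.068 × 1.062 ≈ 1.24353.
Nominal growth factor: 1.43500. Real growth factor = 1.43500 / 1.24353 ≈ 1.15397.
Total real return ≈ 15.3970%.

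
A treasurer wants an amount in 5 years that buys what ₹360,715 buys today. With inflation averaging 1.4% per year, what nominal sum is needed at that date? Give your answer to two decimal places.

₹386,682.02

Cumulative price-level factor: (1+1.4%)^5 ≈ 1.0719876326.
Multiplying ₹360,715 by the price-level factor gives the future nominal sum.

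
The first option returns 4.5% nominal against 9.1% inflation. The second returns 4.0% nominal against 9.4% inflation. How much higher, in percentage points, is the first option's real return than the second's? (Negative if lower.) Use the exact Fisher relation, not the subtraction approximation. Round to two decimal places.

The first option real return: 1.045/1.091 − 1 = -4.216%.
The second real return: 1.040/1.094 − 1 = -4.936%.
Difference: -4.216 − (-4.936) = 0.720 pp.

0.72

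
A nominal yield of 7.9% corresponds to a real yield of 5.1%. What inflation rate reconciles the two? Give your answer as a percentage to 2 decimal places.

2.66%

From (1+r_nom) = (1+r_real)(1+π), we get 1+π = (1 + 7.9%)/(1 + 5.1%) = 1.079/1.051 ≈ 1.02664.
So π ≈ 2.6641%.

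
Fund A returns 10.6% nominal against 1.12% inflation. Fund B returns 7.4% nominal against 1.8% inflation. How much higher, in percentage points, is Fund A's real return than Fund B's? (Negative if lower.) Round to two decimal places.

Fund A real return: 1.106/1.0112 − 1 = 9.375%.
Fund B real return: 1.074/1.018 − 1 = 5.501%.
Difference: 9.375 − 5.501 = 3.874 pp.

3.87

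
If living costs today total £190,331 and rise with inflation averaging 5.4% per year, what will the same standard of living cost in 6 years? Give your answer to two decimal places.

£260,947.53

Cumulative price-level factor: (1+5.4%)^6 ≈ 1.3710196056.
The nominal amount required is £190,331 scaled up by that factor.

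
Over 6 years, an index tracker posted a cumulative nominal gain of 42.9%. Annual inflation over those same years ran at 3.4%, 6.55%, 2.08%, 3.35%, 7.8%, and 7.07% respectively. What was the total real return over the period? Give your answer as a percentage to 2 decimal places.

Cumulative inflation factor: 1.034 × 1.0655 × 1.0208 × 1.0335 × 1.078 × 1.0707 ≈ 1.34156.
Nominal growth factor: 1.42900. Real growth factor = 1.42900 / 1.34156 ≈ 1.06517.
Total real return ≈ 6.5174%.

6.52%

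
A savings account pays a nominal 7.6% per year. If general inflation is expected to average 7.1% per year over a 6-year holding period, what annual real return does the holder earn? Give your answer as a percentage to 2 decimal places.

With constant rates the annual real return is the same each year: (1+7.6%)/(1+7.1%) − 1 = 0.00467.

0.47%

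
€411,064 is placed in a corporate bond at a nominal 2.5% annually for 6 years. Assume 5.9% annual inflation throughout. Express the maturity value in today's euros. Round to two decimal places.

Nominal value at maturity: €411,064 × (1 + 2.5%)^6 ≈ €476,708.22.
Price-level factor over 6 years: (1 + 5.9%)^6 ≈ 1.4105086721.
Dividing the nominal maturity value by the price-level factor gives the value in today's money.

€337,969.01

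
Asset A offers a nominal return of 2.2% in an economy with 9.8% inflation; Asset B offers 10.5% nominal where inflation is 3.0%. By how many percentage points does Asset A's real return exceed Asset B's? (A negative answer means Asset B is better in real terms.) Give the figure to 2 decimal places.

-14.20

Asset A real return: 1.022/1.098 − 1 = -6.922%.
Asset B real return: 1.105/1.030 − 1 = 7.282%.
Difference: -6.922 − 7.282 = -14.204 pp.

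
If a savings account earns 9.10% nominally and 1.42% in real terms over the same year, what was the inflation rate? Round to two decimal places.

From (1+r_nom) = (1+r_real)(1+π), we get 1+π = (1 + 9.10%)/(1 + 1.42%) = 1.0910/1.0142 ≈ 1.07572.
So π ≈ 7.5725%.

7.57%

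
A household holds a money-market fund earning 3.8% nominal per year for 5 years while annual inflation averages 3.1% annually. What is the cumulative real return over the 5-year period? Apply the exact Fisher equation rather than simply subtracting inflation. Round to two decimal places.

3.44%

The annual real rate is (1+3.8%)/(1+3.1%) − 1 = 0.6790%.
Compounded over 5 years: (1 + 0.006790)^5 − 1 ≈ 0.03441.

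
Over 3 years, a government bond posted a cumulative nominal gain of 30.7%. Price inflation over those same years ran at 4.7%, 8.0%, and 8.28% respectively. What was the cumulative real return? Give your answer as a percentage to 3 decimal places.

Cumulative inflation factor: 1.047 × 1.080 × 1.0828 ≈ 1.22439.
Nominal growth factor: 1.30700. Real growth factor = 1.30700 / 1.22439 ≈ 1.06747.
Total real return ≈ 6.7473%.

6.747%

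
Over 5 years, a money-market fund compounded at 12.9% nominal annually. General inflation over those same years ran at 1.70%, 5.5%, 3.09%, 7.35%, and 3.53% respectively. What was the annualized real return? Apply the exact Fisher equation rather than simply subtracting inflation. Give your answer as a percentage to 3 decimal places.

Cumulative inflation factor: 1.0170 × 1.055 × 1.0309 × 1.0735 × 1.0353 ≈ 1.22930.
Nominal growth factor: 1.83430. Real growth factor = 1.83430 / 1.22930 ≈ 1.49215.
Annualized: 1.49215^(1/5) − 1 ≈ 0.08333.

8.333%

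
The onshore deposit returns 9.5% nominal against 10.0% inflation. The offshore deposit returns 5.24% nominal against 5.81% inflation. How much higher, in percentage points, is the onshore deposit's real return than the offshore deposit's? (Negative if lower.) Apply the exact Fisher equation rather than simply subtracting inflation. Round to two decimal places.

0.08

The onshore deposit real return: 1.095/1.100 − 1 = -0.455%.
The offshore deposit real return: 1.0524/1.0581 − 1 = -0.539%.
Difference: -0.455 − (-0.539) = 0.084 pp.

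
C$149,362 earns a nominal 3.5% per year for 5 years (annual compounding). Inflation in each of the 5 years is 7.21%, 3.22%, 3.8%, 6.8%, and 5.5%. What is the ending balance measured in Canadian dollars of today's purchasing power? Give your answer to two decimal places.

C$137,063.45

Nominal value at maturity: C$149,362 × (1 + 3.5%)^5 ≈ C$177,395.20.
Price-level factor over 5 years: 1.0721 × 1.0322 × 1.038 × 1.068 × 1.055 ≈ 1.2942560882.
The maturity value deflated by that factor is the answer in today's purchasing power.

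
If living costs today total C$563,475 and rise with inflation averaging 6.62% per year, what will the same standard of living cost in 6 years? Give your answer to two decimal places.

Cumulative price-level factor: (1+6.62%)^6 ≈ 1.4690347500.
Multiplying C$563,475 by the price-level factor gives the future nominal sum.

C$827,764.36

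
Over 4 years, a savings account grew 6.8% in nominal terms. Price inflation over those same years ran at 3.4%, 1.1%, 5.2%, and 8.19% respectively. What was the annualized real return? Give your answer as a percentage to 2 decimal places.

Cumulative inflation factor: 1.034 × 1.011 × 1.052 × 1.0819 ≈ 1.18980.
Nominal growth factor: 1.06800. Real growth factor = 1.06800 / 1.18980 ≈ 0.89763.
Annualized: 0.89763^(1/4) − 1 ≈ -0.02664.

-2.66%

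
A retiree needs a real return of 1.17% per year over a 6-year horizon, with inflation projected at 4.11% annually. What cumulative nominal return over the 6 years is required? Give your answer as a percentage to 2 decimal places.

36.54%

Required annual nominal rate: (1+1.17%)(1+4.11%) − 1 = 5.328087%.
Cumulative over 6 years: (1 + 0.05328087)^6 − 1 ≈ 0.36542.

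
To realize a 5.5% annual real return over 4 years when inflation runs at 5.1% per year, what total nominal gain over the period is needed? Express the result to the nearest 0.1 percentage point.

51.2%

Required annual nominal rate: (1+5.5%)(1+5.1%) − 1 = 10.8805%.
Cumulative over 4 years: (1 + 0.108805)^4 − 1 ≈ 0.51154.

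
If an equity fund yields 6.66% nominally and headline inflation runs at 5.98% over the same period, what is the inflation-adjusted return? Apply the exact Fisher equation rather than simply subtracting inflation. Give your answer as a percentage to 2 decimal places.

0.64%

Real return via the Fisher equation: (1 + 6.66%)/(1 + 5.98%) − 1 = 1.0666/1.0598 − 1 ≈ 0.00642.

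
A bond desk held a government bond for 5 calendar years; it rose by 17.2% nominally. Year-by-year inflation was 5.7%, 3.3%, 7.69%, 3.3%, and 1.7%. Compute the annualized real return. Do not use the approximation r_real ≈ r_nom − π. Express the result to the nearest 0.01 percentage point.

-1.05%

Cumulative inflation factor: 1.057 × 1.033 × 1.0769 × 1.033 × 1.017 ≈ 1.23530.
Nominal growth factor: 1.17200. Real growth factor = 1.17200 / 1.23530 ≈ 0.94876.
Annualized: 0.94876^(1/5) − 1 ≈ -0.01047.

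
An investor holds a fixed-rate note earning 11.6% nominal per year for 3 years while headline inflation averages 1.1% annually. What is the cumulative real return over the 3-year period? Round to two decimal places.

34.51%

The annual real rate is (1+11.6%)/(1+1.1%) − 1 = 10.3858%.
Compounded over 3 years: (1 + 0.103858)^3 − 1 ≈ 0.34505.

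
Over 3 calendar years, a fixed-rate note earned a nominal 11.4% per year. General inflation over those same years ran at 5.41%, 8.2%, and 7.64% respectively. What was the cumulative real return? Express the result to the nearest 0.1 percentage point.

Cumulative inflation factor: 1.0541 × 1.082 × 1.0764 ≈ 1.22767.
Nominal growth factor: 1.38247. Real growth factor = 1.38247 / 1.22767 ≈ 1.12609.
Total real return ≈ 12.6089%.

12.6%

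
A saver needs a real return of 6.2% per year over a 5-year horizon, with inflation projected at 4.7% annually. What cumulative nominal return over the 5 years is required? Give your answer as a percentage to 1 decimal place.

70.0%

Required annual nominal rate: (1+6.2%)(1+4.7%) − 1 = 11.1914%.
Cumulative over 5 years: (1 + 0.111914)^5 − 1 ≈ 0.69964.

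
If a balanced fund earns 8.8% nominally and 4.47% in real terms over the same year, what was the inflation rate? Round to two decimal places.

4.14%

From (1+r_nom) = (1+r_real)(1+π), we get 1+π = (1 + 8.8%)/(1 + 4.47%) = 1.088/1.0447 ≈ 1.04145.
So π ≈ 4.1447%.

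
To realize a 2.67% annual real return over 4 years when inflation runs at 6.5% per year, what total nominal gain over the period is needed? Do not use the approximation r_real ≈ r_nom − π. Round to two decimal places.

42.95%

Required annual nominal rate: (1+2.67%)(1+6.5%) − 1 = 9.34355%.
Cumulative over 4 years: (1 + 0.0934355)^4 − 1 ≈ 0.42946.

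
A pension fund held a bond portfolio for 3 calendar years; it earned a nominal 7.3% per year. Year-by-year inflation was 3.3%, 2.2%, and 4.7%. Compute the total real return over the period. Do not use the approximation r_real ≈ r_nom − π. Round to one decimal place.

Cumulative inflation factor: 1.033 × 1.022 × 1.047 ≈ 1.10535.
Nominal growth factor: 1.23538. Real growth factor = 1.23538 / 1.10535 ≈ 1.11764.
Total real return ≈ 11.7638%.

11.8%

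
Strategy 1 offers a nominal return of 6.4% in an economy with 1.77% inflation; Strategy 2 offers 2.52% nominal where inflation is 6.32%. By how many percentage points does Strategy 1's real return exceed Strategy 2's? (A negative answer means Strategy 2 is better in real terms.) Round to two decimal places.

Strategy 1 real return: 1.064/1.0177 − 1 = 4.549%.
Strategy 2 real return: 1.0252/1.0632 − 1 = -3.574%.
Difference: 4.549 − (-3.574) = 8.123 pp.

8.12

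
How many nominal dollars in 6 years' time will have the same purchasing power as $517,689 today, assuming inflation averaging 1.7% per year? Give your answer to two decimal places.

Cumulative price-level factor: (1+1.7%)^6 ≈ 1.1064345214.
The nominal amount required is $517,689 scaled up by that factor.

$572,788.98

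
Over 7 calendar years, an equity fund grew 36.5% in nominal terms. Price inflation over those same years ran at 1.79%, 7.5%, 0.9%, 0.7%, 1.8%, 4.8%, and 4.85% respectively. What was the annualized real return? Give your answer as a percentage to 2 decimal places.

Cumulative inflation factor: 1.0179 × 1.075 × 1.009 × 1.007 × 1.018 × 1.048 × 1.0485 ≈ 1.24369.
Nominal growth factor: 1.36500. Real growth factor = 1.36500 / 1.24369 ≈ 1.09754.
Annualized: 1.09754^(1/7) − 1 ≈ 0.01338.

1.34%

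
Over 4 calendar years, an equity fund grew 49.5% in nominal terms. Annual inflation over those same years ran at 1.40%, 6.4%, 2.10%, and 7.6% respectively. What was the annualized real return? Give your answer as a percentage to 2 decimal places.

Cumulative inflation factor: 1.0140 × 1.064 × 1.0210 × 1.076 ≈ 1.18527.
Nominal growth factor: 1.49500. Real growth factor = 1.49500 / 1.18527 ≈ 1.26132.
Annualized: 1.26132^(1/4) − 1 ≈ 0.05976.

5.98%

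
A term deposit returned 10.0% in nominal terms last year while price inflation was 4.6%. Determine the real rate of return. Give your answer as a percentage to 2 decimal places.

Real return via the Fisher equation: (1 + 10.0%)/(1 + 4.6%) − 1 = 1.100/1.046 − 1 ≈ 0.05163.

5.16%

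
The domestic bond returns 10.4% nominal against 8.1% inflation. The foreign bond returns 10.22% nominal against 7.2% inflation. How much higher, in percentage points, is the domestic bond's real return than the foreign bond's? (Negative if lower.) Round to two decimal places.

-0.69

The domestic bond real return: 1.104/1.081 − 1 = 2.128%.
The foreign bond real return: 1.1022/1.072 − 1 = 2.817%.
Difference: 2.128 − 2.817 = -0.689 pp.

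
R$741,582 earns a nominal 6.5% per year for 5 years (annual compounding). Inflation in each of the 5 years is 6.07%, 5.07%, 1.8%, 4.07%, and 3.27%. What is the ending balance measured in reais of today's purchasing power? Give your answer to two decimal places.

Nominal value at maturity: R$741,582 × (1 + 6.5%)^5 ≈ R$1,016,031.61.
Price-level factor over 5 years: 1.0607 × 1.0507 × 1.018 × 1.0407 × 1.0327 ≈ 1.2193231256.
The maturity value deflated by that factor is the answer in today's purchasing power.

R$833,275.11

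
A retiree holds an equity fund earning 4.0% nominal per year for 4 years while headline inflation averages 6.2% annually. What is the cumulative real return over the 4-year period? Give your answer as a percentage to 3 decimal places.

The annual real rate is (1+4.0%)/(1+6.2%) − 1 = -2.0716%.
Compounded over 4 years: (1 + -0.020716)^4 − 1 ≈ -0.08032.

-8.032%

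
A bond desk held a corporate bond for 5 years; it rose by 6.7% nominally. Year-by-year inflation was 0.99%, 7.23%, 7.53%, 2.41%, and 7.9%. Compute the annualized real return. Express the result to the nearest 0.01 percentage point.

-3.68%

Cumulative inflation factor: 1.0099 × 1.0723 × 1.0753 × 1.0241 × 1.079 ≈ 1.28673.
Nominal growth factor: 1.06700. Real growth factor = 1.06700 / 1.28673 ≈ 0.82923.
Annualized: 0.82923^(1/5) − 1 ≈ -0.03676.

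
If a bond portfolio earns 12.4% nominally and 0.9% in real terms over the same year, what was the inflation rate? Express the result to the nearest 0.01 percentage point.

From (1+r_nom) = (1+r_real)(1+π), we get 1+π = (1 + 12.4%)/(1 + 0.9%) = 1.124/1.009 ≈ 1.11397.
So π ≈ 11.3974%.

11.40%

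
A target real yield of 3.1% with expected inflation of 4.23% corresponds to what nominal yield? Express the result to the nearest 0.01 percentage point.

7.46%

By the Fisher equation, 1 + r_nom = (1 + 3.1%)(1 + 4.23%) = 1.031 × 1.0423 = 1.0746113.
So r_nom = 7.46113%.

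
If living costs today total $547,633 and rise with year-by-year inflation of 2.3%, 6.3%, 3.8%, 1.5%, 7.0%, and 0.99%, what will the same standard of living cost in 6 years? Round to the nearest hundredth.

Cumulative price-level factor: 1.023 × 1.063 × 1.038 × 1.015 × 1.070 × 1.0099 ≈ 1.2380393366.
Multiplying $547,633 by the price-level factor gives the future nominal sum.

$677,991.20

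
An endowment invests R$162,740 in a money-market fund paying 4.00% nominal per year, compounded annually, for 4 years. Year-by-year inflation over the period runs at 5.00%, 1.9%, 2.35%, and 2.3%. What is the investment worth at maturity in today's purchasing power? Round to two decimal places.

R$169,941.99

Nominal value at maturity: R$162,740 × (1 + 4.00%)^4 ≈ R$190,382.78.
Price-level factor over 4 years: 1.0500 × 1.019 × 1.0235 × 1.023 ≈ 1.1202809830.
The maturity value deflated by that factor is the answer in today's purchasing power.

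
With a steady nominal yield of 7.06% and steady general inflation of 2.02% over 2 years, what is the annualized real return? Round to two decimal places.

4.94%

With constant rates the annual real return is the same each year: (1+7.06%)/(1+2.02%) − 1 = 0.04940.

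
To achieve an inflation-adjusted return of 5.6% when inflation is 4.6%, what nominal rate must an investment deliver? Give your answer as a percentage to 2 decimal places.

By the Fisher equation, 1 + r_nom = (1 + 5.6%)(1 + 4.6%) = 1.056 × 1.046 = 1.104576.
So r_nom = 10.4576%.

10.46%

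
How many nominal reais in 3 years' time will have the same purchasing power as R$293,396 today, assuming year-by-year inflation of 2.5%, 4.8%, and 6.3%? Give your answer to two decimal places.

Cumulative price-level factor: 1.025 × 1.048 × 1.063 = 1.1418746.
Multiplying R$293,396 by the price-level factor gives the future nominal sum.

R$335,021.44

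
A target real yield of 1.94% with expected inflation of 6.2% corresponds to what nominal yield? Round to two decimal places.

By the Fisher equation, 1 + r_nom = (1 + 1.94%)(1 + 6.2%) = 1.0194 × 1.062 = 1.0826028.
So r_nom = 8.26028%.

8.26%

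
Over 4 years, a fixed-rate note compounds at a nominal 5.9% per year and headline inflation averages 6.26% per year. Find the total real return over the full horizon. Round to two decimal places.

-1.35%

The annual real rate is (1+5.9%)/(1+6.26%) − 1 = -0.3388%.
Compounded over 4 years: (1 + -0.003388)^4 − 1 ≈ -0.01348.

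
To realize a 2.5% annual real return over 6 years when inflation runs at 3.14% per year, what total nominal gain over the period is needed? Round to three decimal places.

39.607%

Required annual nominal rate: (1+2.5%)(1+3.14%) − 1 = 5.7185%.
Cumulative over 6 years: (1 + 0.057185)^6 − 1 ≈ 0.39607.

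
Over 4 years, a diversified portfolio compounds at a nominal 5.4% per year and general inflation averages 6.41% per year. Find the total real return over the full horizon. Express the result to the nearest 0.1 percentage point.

The annual real rate is (1+5.4%)/(1+6.41%) − 1 = -0.9492%.
Compounded over 4 years: (1 + -0.009492)^4 − 1 ≈ -0.03743.

-3.7%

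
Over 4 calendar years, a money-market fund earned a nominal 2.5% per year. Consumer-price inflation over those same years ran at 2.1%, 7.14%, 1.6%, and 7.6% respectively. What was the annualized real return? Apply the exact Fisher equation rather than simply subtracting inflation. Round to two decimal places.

Cumulative inflation factor: 1.021 × 1.0714 × 1.016 × 1.076 ≈ 1.19587.
Nominal growth factor: 1.10381. Real growth factor = 1.10381 / 1.19587 ≈ 0.92302.
Annualized: 0.92302^(1/4) − 1 ≈ -0.01983.

-1.98%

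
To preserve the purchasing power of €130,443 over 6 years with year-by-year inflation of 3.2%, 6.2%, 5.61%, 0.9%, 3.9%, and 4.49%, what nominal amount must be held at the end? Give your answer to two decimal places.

Cumulative price-level factor: 1.032 × 1.062 × 1.0561 × 1.009 × 1.039 × 1.0449 ≈ 1.2679166345.
The nominal amount required is €130,443 scaled up by that factor.

€165,390.85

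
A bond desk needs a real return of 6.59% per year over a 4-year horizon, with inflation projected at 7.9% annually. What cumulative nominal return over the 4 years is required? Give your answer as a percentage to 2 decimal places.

Required annual nominal rate: (1+6.59%)(1+7.9%) − 1 = 15.01061%.
Cumulative over 4 years: (1 + 0.1501061)^4 − 1 ≈ 0.74965.

74.97%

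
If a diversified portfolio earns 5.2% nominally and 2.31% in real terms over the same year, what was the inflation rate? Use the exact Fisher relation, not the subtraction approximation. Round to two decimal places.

2.82%

From (1+r_nom) = (1+r_real)(1+π), we get 1+π = (1 + 5.2%)/(1 + 2.31%) = 1.052/1.0231 ≈ 1.02825.
So π ≈ 2.8247%.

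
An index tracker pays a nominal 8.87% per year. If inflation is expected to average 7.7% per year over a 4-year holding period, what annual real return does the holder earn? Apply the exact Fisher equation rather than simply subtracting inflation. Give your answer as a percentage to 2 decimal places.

With constant rates the annual real return is the same each year: (1+8.87%)/(1+7.7%) − 1 = 0.01086.

1.09%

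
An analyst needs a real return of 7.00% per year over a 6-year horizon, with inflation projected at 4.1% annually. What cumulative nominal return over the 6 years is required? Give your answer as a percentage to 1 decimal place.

91.0%

Required annual nominal rate: (1+7.00%)(1+4.1%) − 1 = 11.387%.
Cumulative over 6 years: (1 + 0.11387)^6 − 1 ≈ 0.90988.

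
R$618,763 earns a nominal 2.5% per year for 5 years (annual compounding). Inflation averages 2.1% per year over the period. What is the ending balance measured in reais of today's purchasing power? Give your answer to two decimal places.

R$630,979.07

Nominal value at maturity: R$618,763 × (1 + 2.5%)^5 ≈ R$700,073.54.
Price-level factor over 5 years: (1 + 2.1%)^5 ≈ 1.1095035865.
The maturity value deflated by that factor is the answer in today's purchasing power.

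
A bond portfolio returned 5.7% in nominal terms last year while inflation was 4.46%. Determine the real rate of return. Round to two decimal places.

Real return via the Fisher equation: (1 + 5.7%)/(1 + 4.46%) − 1 = 1.057/1.0446 − 1 ≈ 0.01187.

1.19%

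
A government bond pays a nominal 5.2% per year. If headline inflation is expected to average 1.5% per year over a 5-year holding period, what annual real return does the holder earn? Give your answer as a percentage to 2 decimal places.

3.65%

With constant rates the annual real return is the same each year: (1+5.2%)/(1+1.5%) − 1 = 0.03645.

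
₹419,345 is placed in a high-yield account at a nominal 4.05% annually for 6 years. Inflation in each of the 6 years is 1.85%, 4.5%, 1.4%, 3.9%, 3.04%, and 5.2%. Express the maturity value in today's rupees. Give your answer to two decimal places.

Nominal value at maturity: ₹419,345 × (1 + 4.05%)^6 ≈ ₹532,137.64.
Price-level factor over 6 years: 1.0185 × 1.045 × 1.014 × 1.039 × 1.0304 × 1.052 ≈ 1.2154928715.
Dividing the nominal maturity value by the price-level factor gives the value in today's money.

₹437,795.77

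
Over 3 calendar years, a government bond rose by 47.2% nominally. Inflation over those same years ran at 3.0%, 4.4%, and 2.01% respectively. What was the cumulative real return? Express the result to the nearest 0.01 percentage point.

Cumulative inflation factor: 1.030 × 1.044 × 1.0201 ≈ 1.09693.
Nominal growth factor: 1.47200. Real growth factor = 1.47200 / 1.09693 ≈ 1.34192.
Total real return ≈ 34.1922%.

34.19%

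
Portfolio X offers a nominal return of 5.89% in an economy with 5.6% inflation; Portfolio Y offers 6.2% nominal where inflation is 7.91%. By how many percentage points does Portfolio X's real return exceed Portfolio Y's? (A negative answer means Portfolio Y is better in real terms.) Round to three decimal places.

Portfolio X real return: 1.0589/1.056 − 1 = 0.2746%.
Portfolio Y real return: 1.062/1.0791 − 1 = -1.5847%.
Difference: 0.2746 − (-1.5847) = 1.8593 pp.

1.859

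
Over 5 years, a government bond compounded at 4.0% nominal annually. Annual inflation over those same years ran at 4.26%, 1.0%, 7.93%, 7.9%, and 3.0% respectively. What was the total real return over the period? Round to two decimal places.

-3.68%

Cumulative inflation factor: 1.0426 × 1.010 × 1.0793 × 1.079 × 1.030 ≈ 1.26311.
Nominal growth factor: 1.21665. Real growth factor = 1.21665 / 1.26311 ≈ 0.96322.
Total real return ≈ -3.6777%.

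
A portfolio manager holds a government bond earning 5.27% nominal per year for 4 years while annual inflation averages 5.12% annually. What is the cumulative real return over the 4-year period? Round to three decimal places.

The annual real rate is (1+5.27%)/(1+5.12%) − 1 = 0.1427%.
Compounded over 4 years: (1 + 0.001427)^4 − 1 ≈ 0.00572.

0.572%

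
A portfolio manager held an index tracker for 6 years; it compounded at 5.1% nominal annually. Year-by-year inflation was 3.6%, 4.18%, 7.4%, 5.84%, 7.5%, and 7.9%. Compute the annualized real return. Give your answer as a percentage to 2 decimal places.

-0.90%

Cumulative inflation factor: 1.036 × 1.0418 × 1.074 × 1.0584 × 1.075 × 1.079 ≈ 1.42308.
Nominal growth factor: 1.34777. Real growth factor = 1.34777 / 1.42308 ≈ 0.94708.
Annualized: 0.94708^(1/6) − 1 ≈ -0.00902.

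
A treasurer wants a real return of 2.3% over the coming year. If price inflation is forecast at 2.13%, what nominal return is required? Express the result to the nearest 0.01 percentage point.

4.48%

By the Fisher equation, 1 + r_nom = (1 + 2.3%)(1 + 2.13%) = 1.023 × 1.0213 = 1.0447899.
So r_nom = 4.47899%.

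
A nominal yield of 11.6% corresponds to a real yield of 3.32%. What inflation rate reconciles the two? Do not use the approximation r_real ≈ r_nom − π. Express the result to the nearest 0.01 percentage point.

From (1+r_nom) = (1+r_real)(1+π), we get 1+π = (1 + 11.6%)/(1 + 3.32%) = 1.116/1.0332 ≈ 1.08014.
So π ≈ 8.0139%.

8.01%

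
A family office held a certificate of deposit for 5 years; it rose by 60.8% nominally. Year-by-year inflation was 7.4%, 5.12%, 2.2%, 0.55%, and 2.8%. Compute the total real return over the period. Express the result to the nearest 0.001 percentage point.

34.825%

Cumulative inflation factor: 1.074 × 1.0512 × 1.022 × 1.0055 × 1.028 ≈ 1.19266.
Nominal growth factor: 1.60800. Real growth factor = 1.60800 / 1.19266 ≈ 1.34825.
Total real return ≈ 34.8250%.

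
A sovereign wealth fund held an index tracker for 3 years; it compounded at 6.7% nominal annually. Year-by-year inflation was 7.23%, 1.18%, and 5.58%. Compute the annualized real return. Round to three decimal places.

Cumulative inflation factor: 1.0723 × 1.0118 × 1.0558 ≈ 1.14549.
Nominal growth factor: 1.21477. Real growth factor = 1.21477 / 1.14549 ≈ 1.06048.
Annualized: 1.06048^(1/3) − 1 ≈ 0.01977.

1.977%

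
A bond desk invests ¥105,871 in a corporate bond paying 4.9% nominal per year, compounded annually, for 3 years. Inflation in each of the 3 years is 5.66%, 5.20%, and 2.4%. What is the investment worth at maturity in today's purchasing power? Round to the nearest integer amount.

¥107,369

Nominal value at maturity: ¥105,871 × (1 + 4.9%)^3 ≈ ¥122,209.
Price-level factor over 3 years: 1.0566 × 1.0520 × 1.024 = 1.1382202368.
The maturity value deflated by that factor is the answer in today's purchasing power.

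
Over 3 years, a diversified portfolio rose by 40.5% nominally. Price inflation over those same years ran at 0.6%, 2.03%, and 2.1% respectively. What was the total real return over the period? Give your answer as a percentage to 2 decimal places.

Cumulative inflation factor: 1.006 × 1.0203 × 1.021 ≈ 1.04798.
Nominal growth factor: 1.40500. Real growth factor = 1.40500 / 1.04798 ≈ 1.34068.
Total real return ≈ 34.0679%.

34.07%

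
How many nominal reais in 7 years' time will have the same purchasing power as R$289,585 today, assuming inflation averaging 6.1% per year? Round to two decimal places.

Cumulative price-level factor: (1+6.1%)^7 ≈ 1.5135880397.
Multiplying R$289,585 by the price-level factor gives the future nominal sum.

R$438,312.39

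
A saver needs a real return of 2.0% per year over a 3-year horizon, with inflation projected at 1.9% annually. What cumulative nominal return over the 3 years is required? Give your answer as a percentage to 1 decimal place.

Required annual nominal rate: (1+2.0%)(1+1.9%) − 1 = 3.938%.
Cumulative over 3 years: (1 + 0.03938)^3 − 1 ≈ 0.12285.

12.3%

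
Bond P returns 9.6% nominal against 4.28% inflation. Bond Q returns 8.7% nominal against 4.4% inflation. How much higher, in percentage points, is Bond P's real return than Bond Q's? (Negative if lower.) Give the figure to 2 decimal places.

Bond P real return: 1.096/1.0428 − 1 = 5.102%.
Bond Q real return: 1.087/1.044 − 1 = 4.119%.
Difference: 5.102 − 4.119 = 0.983 pp.

0.98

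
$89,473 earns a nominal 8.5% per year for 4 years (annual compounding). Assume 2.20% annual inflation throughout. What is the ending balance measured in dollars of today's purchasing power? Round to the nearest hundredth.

$113,659.93

Nominal value at maturity: $89,473 × (1 + 8.5%)^4 ≈ $123,996.94.
Price-level factor over 4 years: (1 + 2.20%)^4 ≈ 1.0909468263.
Dividing the nominal maturity value by the price-level factor gives the value in today's money.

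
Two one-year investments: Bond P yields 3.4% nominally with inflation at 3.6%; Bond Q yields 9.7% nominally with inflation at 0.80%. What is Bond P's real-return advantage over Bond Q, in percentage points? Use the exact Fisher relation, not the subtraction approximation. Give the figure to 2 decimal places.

Bond P real return: 1.034/1.036 − 1 = -0.193%.
Bond Q real return: 1.097/1.0080 − 1 = 8.829%.
Difference: -0.193 − 8.829 = -9.022 pp.

-9.02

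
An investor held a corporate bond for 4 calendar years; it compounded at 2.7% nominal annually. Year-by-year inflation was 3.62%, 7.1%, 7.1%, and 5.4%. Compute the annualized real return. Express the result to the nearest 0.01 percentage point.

Cumulative inflation factor: 1.0362 × 1.071 × 1.071 × 1.054 ≈ 1.25275.
Nominal growth factor: 1.11245. Real growth factor = 1.11245 / 1.25275 ≈ 0.88801.
Annualized: 0.88801^(1/4) − 1 ≈ -0.02926.

-2.93%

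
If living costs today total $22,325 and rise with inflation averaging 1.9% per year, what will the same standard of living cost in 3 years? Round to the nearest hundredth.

Cumulative price-level factor: (1+1.9%)^3 = 1.058089859.
Multiplying $22,325 by the price-level factor gives the future nominal sum.

$23,621.86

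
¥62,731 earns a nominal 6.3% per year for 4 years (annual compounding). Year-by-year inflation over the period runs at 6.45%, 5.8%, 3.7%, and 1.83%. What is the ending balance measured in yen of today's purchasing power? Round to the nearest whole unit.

¥67,349

Nominal value at maturity: ¥62,731 × (1 + 6.3%)^4 ≈ ¥80,097.
Price-level factor over 4 years: 1.0645 × 1.058 × 1.037 × 1.0183 ≈ 1.1892847051.
The maturity value deflated by that factor is the answer in today's purchasing power.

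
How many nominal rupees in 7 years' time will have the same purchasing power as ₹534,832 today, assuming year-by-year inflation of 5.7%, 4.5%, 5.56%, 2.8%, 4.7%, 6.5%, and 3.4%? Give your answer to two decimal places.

Cumulative price-level factor: 1.057 × 1.045 × 1.0556 × 1.028 × 1.047 × 1.065 × 1.034 ≈ 1.3819763221.
Multiplying ₹534,832 by the price-level factor gives the future nominal sum.

₹739,125.16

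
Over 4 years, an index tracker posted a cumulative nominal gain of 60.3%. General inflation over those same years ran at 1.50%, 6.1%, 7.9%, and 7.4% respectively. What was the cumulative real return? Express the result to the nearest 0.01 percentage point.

Cumulative inflation factor: 1.0150 × 1.061 × 1.079 × 1.074 ≈ 1.24798.
Nominal growth factor: 1.60300. Real growth factor = 1.60300 / 1.24798 ≈ 1.28448.
Total real return ≈ 28.4477%.

28.45%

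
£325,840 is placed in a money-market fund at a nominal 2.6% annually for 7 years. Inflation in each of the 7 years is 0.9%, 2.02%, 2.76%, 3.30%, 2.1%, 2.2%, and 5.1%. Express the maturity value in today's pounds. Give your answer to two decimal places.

£325,428.56

Nominal value at maturity: £325,840 × (1 + 2.6%)^7 ≈ £389,974.24.
Price-level factor over 7 years: 1.009 × 1.0202 × 1.0276 × 1.0330 × 1.021 × 1.022 × 1.051 ≈ 1.1983405529.
The maturity value deflated by that factor is the answer in today's purchasing power.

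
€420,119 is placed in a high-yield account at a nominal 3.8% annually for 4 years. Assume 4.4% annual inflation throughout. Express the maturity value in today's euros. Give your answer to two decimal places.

Nominal value at maturity: €420,119 × (1 + 3.8%)^4 ≈ €487,710.09.
Price-level factor over 4 years: (1 + 4.4%)^4 ≈ 1.1879604841.
The maturity value deflated by that factor is the answer in today's purchasing power.

€410,544.03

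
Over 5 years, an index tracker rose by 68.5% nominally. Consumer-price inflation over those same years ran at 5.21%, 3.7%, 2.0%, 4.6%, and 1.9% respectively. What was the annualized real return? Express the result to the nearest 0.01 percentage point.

7.27%

Cumulative inflation factor: 1.0521 × 1.037 × 1.020 × 1.046 × 1.019 ≈ 1.18616.
Nominal growth factor: 1.68500. Real growth factor = 1.68500 / 1.18616 ≈ 1.42056.
Annualized: 1.42056^(1/5) − 1 ≈ 0.07273.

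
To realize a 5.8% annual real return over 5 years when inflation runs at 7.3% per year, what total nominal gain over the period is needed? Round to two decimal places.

88.55%

Required annual nominal rate: (1+5.8%)(1+7.3%) − 1 = 13.5234%.
Cumulative over 5 years: (1 + 0.135234)^5 − 1 ≈ 0.88550.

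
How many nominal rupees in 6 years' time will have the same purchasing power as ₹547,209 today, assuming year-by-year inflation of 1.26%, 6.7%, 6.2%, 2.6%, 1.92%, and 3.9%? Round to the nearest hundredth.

₹682,185.39

Cumulative price-level factor: 1.0126 × 1.067 × 1.062 × 1.026 × 1.0192 × 1.039 ≈ 1.2466633227.
The nominal amount required is ₹547,209 scaled up by that factor.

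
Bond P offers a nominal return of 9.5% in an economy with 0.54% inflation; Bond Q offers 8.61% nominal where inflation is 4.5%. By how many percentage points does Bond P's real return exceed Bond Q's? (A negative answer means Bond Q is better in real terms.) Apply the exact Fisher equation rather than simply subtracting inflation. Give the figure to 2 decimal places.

Bond P real return: 1.095/1.0054 − 1 = 8.912%.
Bond Q real return: 1.0861/1.045 − 1 = 3.933%.
Difference: 8.912 − 3.933 = 4.979 pp.

4.98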